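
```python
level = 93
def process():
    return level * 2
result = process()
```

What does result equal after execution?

Step 1: level = 93 is defined globally.
Step 2: process() looks up level from global scope = 93, then computes 93 * 2 = 186.
Step 3: result = 186

The answer is 186.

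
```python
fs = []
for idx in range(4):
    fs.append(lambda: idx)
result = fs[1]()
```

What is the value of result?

Step 1: The loop creates 4 lambdas, all referencing the same variable idx.
Step 2: After the loop, idx = 3 (final value).
Step 3: fs[1]() looks up idx at call time and finds 3. This is the late binding gotcha. result = 3

The answer is 3.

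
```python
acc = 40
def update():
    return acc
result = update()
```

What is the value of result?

Step 1: acc = 40 is defined in the global scope.
Step 2: update() looks up acc. No local acc exists, so Python checks the global scope via LEGB rule and finds acc = 40.
Step 3: result = 40

The answer is 40.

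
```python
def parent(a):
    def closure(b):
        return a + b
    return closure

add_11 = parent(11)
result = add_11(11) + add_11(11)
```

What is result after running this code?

Step 1: add_11 captures a = 11.
Step 2: add_11(11) = 11 + 11 = 22, called twice.
Step 3: result = 22 + 22 = 44

The answer is 44.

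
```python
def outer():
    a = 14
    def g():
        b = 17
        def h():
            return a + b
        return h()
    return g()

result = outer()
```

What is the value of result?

Step 1: outer() defines a = 14. g() defines b = 17.
Step 2: h() accesses both from enclosing scopes: a = 14, b = 17.
Step 3: result = 14 + 17 = 31

The answer is 31.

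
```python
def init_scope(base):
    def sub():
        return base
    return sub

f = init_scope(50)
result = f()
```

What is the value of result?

Step 1: init_scope(50) creates closure capturing base = 50.
Step 2: f() returns the captured base = 50.
Step 3: result = 50

The answer is 50.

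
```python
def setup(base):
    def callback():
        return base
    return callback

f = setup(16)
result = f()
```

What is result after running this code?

Step 1: setup(16) creates closure capturing base = 16.
Step 2: f() returns the captured base = 16.
Step 3: result = 16

The answer is 16.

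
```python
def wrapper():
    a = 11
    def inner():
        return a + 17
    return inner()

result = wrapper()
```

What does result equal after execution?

Step 1: wrapper() defines a = 11.
Step 2: inner() reads a = 11 from enclosing scope, returns 11 + 17 = 28.
Step 3: result = 28

The answer is 28.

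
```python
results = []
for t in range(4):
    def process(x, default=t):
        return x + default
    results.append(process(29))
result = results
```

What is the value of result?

Step 1: Default argument default=t is evaluated at function definition time.
Step 2: Each iteration creates process with default = current t value.
Step 3: process(29) returns 29 + default. results = [29, 30, 31, 32]

The answer is [29, 30, 31, 32].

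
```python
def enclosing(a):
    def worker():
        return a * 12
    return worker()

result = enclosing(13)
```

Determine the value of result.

Step 1: enclosing(13) binds parameter a = 13.
Step 2: worker() accesses a = 13 from enclosing scope.
Step 3: result = 13 * 12 = 156

The answer is 156.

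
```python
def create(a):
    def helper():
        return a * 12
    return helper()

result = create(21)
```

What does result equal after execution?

Step 1: create(21) binds parameter a = 21.
Step 2: helper() accesses a = 21 from enclosing scope.
Step 3: result = 21 * 12 = 252

The answer is 252.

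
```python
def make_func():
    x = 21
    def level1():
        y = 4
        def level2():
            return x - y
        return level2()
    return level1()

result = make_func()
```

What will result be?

Step 1: x = 21 in make_func. y = 4 in level1.
Step 2: level2() reads x = 21 and y = 4 from enclosing scopes.
Step 3: result = 21 - 4 = 17

The answer is 17.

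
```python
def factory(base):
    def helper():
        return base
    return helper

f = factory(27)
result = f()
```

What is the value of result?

Step 1: factory(27) creates closure capturing base = 27.
Step 2: f() returns the captured base = 27.
Step 3: result = 27

The answer is 27.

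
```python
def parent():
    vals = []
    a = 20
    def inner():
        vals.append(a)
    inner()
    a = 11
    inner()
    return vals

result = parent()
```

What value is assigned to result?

Step 1: a = 20. inner() appends current a to vals.
Step 2: First inner(): appends 20. Then a = 11.
Step 3: Second inner(): appends 11 (closure sees updated a). result = [20, 11]

The answer is [20, 11].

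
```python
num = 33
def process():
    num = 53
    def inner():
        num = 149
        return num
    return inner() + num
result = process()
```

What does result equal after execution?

Step 1: process() has local num = 53. inner() has local num = 149.
Step 2: inner() returns its local num = 149.
Step 3: process() returns 149 + its own num (53) = 202

The answer is 202.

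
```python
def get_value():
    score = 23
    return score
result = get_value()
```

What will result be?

Step 1: get_value() defines score = 23 in its local scope.
Step 2: return score finds the local variable score = 23.
Step 3: result = 23

The answer is 23.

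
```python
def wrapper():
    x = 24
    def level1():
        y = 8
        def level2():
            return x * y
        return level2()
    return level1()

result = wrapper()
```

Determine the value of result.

Step 1: x = 24 in wrapper. y = 8 in level1.
Step 2: level2() reads x = 24 and y = 8 from enclosing scopes.
Step 3: result = 24 * 8 = 192

The answer is 192.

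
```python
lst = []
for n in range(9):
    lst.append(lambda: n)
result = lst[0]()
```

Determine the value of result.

Step 1: The loop creates 9 lambdas, all referencing the same variable n.
Step 2: After the loop, n = 8 (final value).
Step 3: lst[0]() looks up n at call time and finds 8. This is the late binding gotcha. result = 8

The answer is 8.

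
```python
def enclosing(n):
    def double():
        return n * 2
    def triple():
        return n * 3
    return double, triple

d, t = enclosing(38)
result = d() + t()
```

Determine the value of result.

Step 1: Both closures capture the same n = 38.
Step 2: d() = 38 * 2 = 76, t() = 38 * 3 = 114.
Step 3: result = 76 + 114 = 190

The answer is 190.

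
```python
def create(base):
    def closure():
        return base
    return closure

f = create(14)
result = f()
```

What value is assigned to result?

Step 1: create(14) creates closure capturing base = 14.
Step 2: f() returns the captured base = 14.
Step 3: result = 14

The answer is 14.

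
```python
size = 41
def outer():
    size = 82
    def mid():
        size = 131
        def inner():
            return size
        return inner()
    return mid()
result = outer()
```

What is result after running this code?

Step 1: Three levels of shadowing: global 41, outer 82, mid 131.
Step 2: inner() finds size = 131 in enclosing mid() scope.
Step 3: result = 131

The answer is 131.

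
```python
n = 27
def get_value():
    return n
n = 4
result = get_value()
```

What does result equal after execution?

Step 1: n is first set to 27, then reassigned to 4.
Step 2: get_value() is called after the reassignment, so it looks up the current global n = 4.
Step 3: result = 4

The answer is 4.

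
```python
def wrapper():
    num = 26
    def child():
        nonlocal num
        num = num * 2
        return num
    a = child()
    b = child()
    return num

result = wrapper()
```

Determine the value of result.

Step 1: num starts at 26.
Step 2: First child(): num = 26 * 2 = 52.
Step 3: Second child(): num = 52 * 2 = 104.
Step 4: result = 104

The answer is 104.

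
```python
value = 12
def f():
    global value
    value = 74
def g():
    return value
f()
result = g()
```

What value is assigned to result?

Step 1: value = 12.
Step 2: f() sets global value = 74.
Step 3: g() reads global value = 74. result = 74

The answer is 74.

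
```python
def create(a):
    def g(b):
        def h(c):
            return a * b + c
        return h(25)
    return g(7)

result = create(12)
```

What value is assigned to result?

Step 1: a = 12, b = 7, c = 25.
Step 2: h() computes a * b + c = 12 * 7 + 25 = 109.
Step 3: result = 109

The answer is 109.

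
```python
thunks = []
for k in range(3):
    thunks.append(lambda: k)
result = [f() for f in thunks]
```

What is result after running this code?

Step 1: All 3 lambdas share the same variable k.
Step 2: After the loop, k = 2.
Step 3: Each call returns 2. result = [2, 2, 2]

The answer is [2, 2, 2].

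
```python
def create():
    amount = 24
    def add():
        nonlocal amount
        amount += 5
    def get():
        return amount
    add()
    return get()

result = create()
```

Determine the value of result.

Step 1: amount = 24. add() modifies it via nonlocal, get() reads it.
Step 2: add() makes amount = 24 + 5 = 29.
Step 3: get() returns 29. result = 29

The answer is 29.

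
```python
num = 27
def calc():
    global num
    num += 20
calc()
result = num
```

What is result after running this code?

Step 1: num = 27 globally.
Step 2: calc() modifies global num: num += 20 = 47.
Step 3: result = 47

The answer is 47.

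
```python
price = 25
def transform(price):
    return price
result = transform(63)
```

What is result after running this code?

Step 1: Global price = 25.
Step 2: transform(63) takes parameter price = 63, which shadows the global.
Step 3: result = 63

The answer is 63.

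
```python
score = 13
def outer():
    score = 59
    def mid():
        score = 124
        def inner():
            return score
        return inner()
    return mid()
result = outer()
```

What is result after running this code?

Step 1: Three levels of shadowing: global 13, outer 59, mid 124.
Step 2: inner() finds score = 124 in enclosing mid() scope.
Step 3: result = 124

The answer is 124.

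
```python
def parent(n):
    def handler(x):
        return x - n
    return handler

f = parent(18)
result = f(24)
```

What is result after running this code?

Step 1: parent(18) creates a closure capturing n = 18.
Step 2: f(24) computes 24 - 18 = 6.
Step 3: result = 6

The answer is 6.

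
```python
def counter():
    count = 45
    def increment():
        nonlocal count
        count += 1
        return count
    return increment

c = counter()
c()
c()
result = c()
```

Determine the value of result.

Step 1: counter() creates closure with count = 45.
Step 2: Each c() call increments count via nonlocal. After 3 calls: 45 + 3 = 48.
Step 3: result = 48

The answer is 48.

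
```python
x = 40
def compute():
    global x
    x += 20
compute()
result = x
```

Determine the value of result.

Step 1: x = 40 globally.
Step 2: compute() modifies global x: x += 20 = 60.
Step 3: result = 60

The answer is 60.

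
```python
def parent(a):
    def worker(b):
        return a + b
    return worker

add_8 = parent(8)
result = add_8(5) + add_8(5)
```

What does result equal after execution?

Step 1: add_8 captures a = 8.
Step 2: add_8(5) = 8 + 5 = 13, called twice.
Step 3: result = 13 + 13 = 26

The answer is 26.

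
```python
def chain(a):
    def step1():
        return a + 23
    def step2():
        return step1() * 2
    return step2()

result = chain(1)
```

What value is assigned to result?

Step 1: chain(1) captures a = 1.
Step 2: step2() calls step1() which returns 1 + 23 = 24.
Step 3: step2() returns 24 * 2 = 48

The answer is 48.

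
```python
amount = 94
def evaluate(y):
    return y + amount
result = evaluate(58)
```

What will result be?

Step 1: amount = 94 is defined globally.
Step 2: evaluate(58) uses parameter y = 58 and looks up amount from global scope = 94.
Step 3: result = 58 + 94 = 152

The answer is 152.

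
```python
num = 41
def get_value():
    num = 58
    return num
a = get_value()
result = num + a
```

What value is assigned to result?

Step 1: Global num = 41. get_value() returns local num = 58.
Step 2: a = 58. Global num still = 41.
Step 3: result = 41 + 58 = 99

The answer is 99.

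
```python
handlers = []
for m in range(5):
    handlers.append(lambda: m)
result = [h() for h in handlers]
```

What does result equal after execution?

Step 1: All 5 lambdas share the same variable m.
Step 2: After the loop, m = 4.
Step 3: Each call returns 4. result = [4, 4, 4, 4, 4]

The answer is [4, 4, 4, 4, 4].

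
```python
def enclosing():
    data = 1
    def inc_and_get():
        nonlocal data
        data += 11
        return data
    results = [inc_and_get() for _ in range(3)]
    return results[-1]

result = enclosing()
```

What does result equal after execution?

Step 1: data = 1.
Step 2: Three calls to inc_and_get(), each adding 11.
Step 3: Last value = 1 + 11 * 3 = 34

The answer is 34.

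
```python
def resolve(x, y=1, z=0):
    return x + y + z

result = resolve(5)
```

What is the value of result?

Step 1: resolve(5) uses defaults y = 1, z = 0.
Step 2: Returns 5 + 1 + 0 = 6.
Step 3: result = 6

The answer is 6.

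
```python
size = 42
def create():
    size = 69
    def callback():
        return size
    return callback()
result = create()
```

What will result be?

Step 1: size = 42 globally, but create() defines size = 69 locally.
Step 2: callback() looks up size. Not in local scope, so checks enclosing scope (create) and finds size = 69.
Step 3: result = 69

The answer is 69.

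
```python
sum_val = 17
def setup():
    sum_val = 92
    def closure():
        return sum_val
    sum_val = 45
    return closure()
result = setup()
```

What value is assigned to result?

Step 1: setup() sets sum_val = 92, then later sum_val = 45.
Step 2: closure() is called after sum_val is reassigned to 45. Closures capture variables by reference, not by value.
Step 3: result = 45

The answer is 45.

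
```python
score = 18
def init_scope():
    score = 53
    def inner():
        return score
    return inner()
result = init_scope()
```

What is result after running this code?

Step 1: score = 18 globally, but init_scope() defines score = 53 locally.
Step 2: inner() looks up score. Not in local scope, so checks enclosing scope (init_scope) and finds score = 53.
Step 3: result = 53

The answer is 53.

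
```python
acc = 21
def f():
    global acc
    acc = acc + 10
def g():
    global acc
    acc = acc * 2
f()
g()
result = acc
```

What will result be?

Step 1: acc = 21.
Step 2: f() adds 10: acc = 21 + 10 = 31.
Step 3: g() doubles: acc = 31 * 2 = 62.
Step 4: result = 62

The answer is 62.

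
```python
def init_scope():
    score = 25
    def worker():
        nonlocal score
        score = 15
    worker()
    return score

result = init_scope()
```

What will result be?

Step 1: init_scope() sets score = 25.
Step 2: worker() uses nonlocal to reassign score = 15.
Step 3: result = 15

The answer is 15.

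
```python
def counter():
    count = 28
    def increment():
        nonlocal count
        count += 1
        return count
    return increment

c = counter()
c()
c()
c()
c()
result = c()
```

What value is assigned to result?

Step 1: counter() creates closure with count = 28.
Step 2: Each c() call increments count via nonlocal. After 5 calls: 28 + 5 = 33.
Step 3: result = 33

The answer is 33.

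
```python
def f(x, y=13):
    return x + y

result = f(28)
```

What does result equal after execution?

Step 1: f(28) uses default y = 13.
Step 2: Returns 28 + 13 = 41.
Step 3: result = 41

The answer is 41.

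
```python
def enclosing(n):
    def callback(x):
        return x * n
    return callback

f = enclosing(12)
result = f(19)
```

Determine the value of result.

Step 1: enclosing(12) creates a closure capturing n = 12.
Step 2: f(19) computes 19 * 12 = 228.
Step 3: result = 228

The answer is 228.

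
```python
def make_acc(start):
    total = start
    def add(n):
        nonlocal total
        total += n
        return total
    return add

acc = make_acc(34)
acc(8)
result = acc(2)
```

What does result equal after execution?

Step 1: make_acc(34) creates closure with total = 34.
Step 2: First acc(8): total = 34 + 8 = 42.
Step 3: Second acc(2): total = 42 + 2 = 44. result = 44

The answer is 44.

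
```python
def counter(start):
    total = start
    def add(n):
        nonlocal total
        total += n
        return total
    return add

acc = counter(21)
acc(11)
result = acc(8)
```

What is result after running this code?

Step 1: counter(21) creates closure with total = 21.
Step 2: First acc(11): total = 21 + 11 = 32.
Step 3: Second acc(8): total = 32 + 8 = 40. result = 40

The answer is 40.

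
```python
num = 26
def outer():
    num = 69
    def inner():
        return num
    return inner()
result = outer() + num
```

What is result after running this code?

Step 1: Global num = 26. outer() shadows with num = 69.
Step 2: inner() returns enclosing num = 69. outer() = 69.
Step 3: result = 69 + global num (26) = 95

The answer is 95.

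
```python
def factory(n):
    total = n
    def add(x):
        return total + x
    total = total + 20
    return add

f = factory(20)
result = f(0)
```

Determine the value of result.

Step 1: factory(20) sets total = 20, then total = 20 + 20 = 40.
Step 2: Closures capture by reference, so add sees total = 40.
Step 3: f(0) returns 40 + 0 = 40

The answer is 40.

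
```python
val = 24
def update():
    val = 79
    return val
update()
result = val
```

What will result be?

Step 1: val = 24 globally.
Step 2: update() creates a LOCAL val = 79 (no global keyword!).
Step 3: The global val is unchanged. result = 24

The answer is 24.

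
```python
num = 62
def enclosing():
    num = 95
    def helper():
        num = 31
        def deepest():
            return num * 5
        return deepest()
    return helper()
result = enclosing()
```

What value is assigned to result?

Step 1: deepest() looks up num through LEGB: not local, finds num = 31 in enclosing helper().
Step 2: Returns 31 * 5 = 155.
Step 3: result = 155

The answer is 155.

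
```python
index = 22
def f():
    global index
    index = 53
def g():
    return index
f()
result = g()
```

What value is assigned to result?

Step 1: index = 22.
Step 2: f() sets global index = 53.
Step 3: g() reads global index = 53. result = 53

The answer is 53.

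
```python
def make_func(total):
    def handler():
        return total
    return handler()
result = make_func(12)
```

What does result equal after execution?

Step 1: make_func(12) binds parameter total = 12.
Step 2: handler() looks up total in enclosing scope and finds the parameter total = 12.
Step 3: result = 12

The answer is 12.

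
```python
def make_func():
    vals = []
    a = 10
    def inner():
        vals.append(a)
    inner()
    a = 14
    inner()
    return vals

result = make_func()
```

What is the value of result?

Step 1: a = 10. inner() appends current a to vals.
Step 2: First inner(): appends 10. Then a = 14.
Step 3: Second inner(): appends 14 (closure sees updated a). result = [10, 14]

The answer is [10, 14].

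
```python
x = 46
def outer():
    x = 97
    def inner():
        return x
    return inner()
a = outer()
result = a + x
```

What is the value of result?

Step 1: outer() has local x = 97. inner() reads from enclosing.
Step 2: outer() returns 97. Global x = 46 unchanged.
Step 3: result = 97 + 46 = 143

The answer is 143.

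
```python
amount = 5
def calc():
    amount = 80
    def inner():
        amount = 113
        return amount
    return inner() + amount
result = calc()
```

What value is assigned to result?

Step 1: calc() has local amount = 80. inner() has local amount = 113.
Step 2: inner() returns its local amount = 113.
Step 3: calc() returns 113 + its own amount (80) = 193

The answer is 193.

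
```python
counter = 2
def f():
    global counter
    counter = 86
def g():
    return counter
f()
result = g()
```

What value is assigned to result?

Step 1: counter = 2.
Step 2: f() sets global counter = 86.
Step 3: g() reads global counter = 86. result = 86

The answer is 86.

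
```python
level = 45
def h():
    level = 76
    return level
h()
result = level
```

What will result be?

Step 1: Global level = 45.
Step 2: h() creates local level = 76 (shadow, not modification).
Step 3: After h() returns, global level is unchanged. result = 45

The answer is 45.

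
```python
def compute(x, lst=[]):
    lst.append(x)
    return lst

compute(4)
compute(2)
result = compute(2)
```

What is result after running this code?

Step 1: Mutable default argument gotcha! The list [] is created once.
Step 2: Each call appends to the SAME list: [4], [4, 2], [4, 2, 2].
Step 3: result = [4, 2, 2]

The answer is [4, 2, 2].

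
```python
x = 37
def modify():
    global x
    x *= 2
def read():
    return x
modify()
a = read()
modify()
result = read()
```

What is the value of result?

Step 1: x = 37.
Step 2: First modify(): x = 37 * 2 = 74.
Step 3: Second modify(): x = 74 * 2 = 148.
Step 4: read() returns 148

The answer is 148.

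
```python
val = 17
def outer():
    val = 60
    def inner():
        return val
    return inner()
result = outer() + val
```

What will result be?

Step 1: Global val = 17. outer() shadows with val = 60.
Step 2: inner() returns enclosing val = 60. outer() = 60.
Step 3: result = 60 + global val (17) = 77

The answer is 77.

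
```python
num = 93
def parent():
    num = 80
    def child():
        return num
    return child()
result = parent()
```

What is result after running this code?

Step 1: num = 93 globally, but parent() defines num = 80 locally.
Step 2: child() looks up num. Not in local scope, so checks enclosing scope (parent) and finds num = 80.
Step 3: result = 80

The answer is 80.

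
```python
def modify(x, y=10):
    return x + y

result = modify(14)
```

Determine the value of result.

Step 1: modify(14) uses default y = 10.
Step 2: Returns 14 + 10 = 24.
Step 3: result = 24

The answer is 24.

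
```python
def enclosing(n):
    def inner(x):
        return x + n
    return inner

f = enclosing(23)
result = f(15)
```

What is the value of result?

Step 1: enclosing(23) creates a closure that captures n = 23.
Step 2: f(15) calls the closure with x = 15, returning 15 + 23 = 38.
Step 3: result = 38

The answer is 38.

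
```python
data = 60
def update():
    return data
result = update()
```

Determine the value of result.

Step 1: data = 60 is defined in the global scope.
Step 2: update() looks up data. No local data exists, so Python checks the global scope via LEGB rule and finds data = 60.
Step 3: result = 60

The answer is 60.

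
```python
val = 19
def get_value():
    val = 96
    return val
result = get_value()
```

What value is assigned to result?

Step 1: Global val = 19.
Step 2: get_value() creates local val = 96, shadowing the global.
Step 3: Returns local val = 96. result = 96

The answer is 96.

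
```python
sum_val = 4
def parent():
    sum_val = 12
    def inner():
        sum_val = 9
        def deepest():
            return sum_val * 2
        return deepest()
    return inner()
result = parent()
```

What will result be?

Step 1: deepest() looks up sum_val through LEGB: not local, finds sum_val = 9 in enclosing inner().
Step 2: Returns 9 * 2 = 18.
Step 3: result = 18

The answer is 18.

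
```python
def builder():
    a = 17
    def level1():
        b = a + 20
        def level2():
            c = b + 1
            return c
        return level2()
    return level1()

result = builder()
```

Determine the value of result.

Step 1: a = 17. b = a + 20 = 37.
Step 2: c = b + 1 = 37 + 1 = 38.
Step 3: result = 38

The answer is 38.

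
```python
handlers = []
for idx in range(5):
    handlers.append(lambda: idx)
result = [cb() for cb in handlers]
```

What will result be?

Step 1: All 5 lambdas share the same variable idx.
Step 2: After the loop, idx = 4.
Step 3: Each call returns 4. result = [4, 4, 4, 4, 4]

The answer is [4, 4, 4, 4, 4].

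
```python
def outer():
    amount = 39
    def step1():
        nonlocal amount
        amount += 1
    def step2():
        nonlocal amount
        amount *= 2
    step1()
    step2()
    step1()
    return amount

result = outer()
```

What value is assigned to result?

Step 1: amount = 39.
Step 2: step1(): amount = 39 + 1 = 40.
Step 3: step2(): amount = 40 * 2 = 80.
Step 4: step1(): amount = 80 + 1 = 81. result = 81

The answer is 81.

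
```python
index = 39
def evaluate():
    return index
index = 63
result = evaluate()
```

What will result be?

Step 1: index is first set to 39, then reassigned to 63.
Step 2: evaluate() is called after the reassignment, so it looks up the current global index = 63.
Step 3: result = 63

The answer is 63.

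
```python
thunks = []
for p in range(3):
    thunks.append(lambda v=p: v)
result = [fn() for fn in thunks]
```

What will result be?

Step 1: Default arg v=p captures p at each iteration.
Step 2: Each lambda has its own default: 0, 1, ..., 2.
Step 3: result = [0, 1, 2]

The answer is [0, 1, 2].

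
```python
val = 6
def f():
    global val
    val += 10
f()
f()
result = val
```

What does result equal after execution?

Step 1: val = 6.
Step 2: First f(): val = 6 + 10 = 16.
Step 3: Second f(): val = 16 + 10 = 26. result = 26

The answer is 26.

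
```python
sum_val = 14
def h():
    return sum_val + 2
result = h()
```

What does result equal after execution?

Step 1: sum_val = 14 is defined globally.
Step 2: h() looks up sum_val from global scope = 14, then computes 14 + 2 = 16.
Step 3: result = 16

The answer is 16.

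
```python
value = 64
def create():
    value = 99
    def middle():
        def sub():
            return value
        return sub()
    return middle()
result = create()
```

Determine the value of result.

Step 1: create() defines value = 99. middle() and sub() have no local value.
Step 2: sub() checks local (none), enclosing middle() (none), enclosing create() and finds value = 99.
Step 3: result = 99

The answer is 99.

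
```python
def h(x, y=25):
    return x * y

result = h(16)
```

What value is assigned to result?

Step 1: h(16) uses default y = 25.
Step 2: Returns 16 * 25 = 400.
Step 3: result = 400

The answer is 400.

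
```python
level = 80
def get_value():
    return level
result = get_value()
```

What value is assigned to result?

Step 1: level = 80 is defined in the global scope.
Step 2: get_value() looks up level. No local level exists, so Python checks the global scope via LEGB rule and finds level = 80.
Step 3: result = 80

The answer is 80.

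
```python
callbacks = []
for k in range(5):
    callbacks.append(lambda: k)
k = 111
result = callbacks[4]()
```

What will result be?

Step 1: Lambdas capture the variable k by reference, not by value.
Step 2: After the loop, k is reassigned to 111.
Step 3: callbacks[4]() looks up the current k = 111. result = 111

The answer is 111.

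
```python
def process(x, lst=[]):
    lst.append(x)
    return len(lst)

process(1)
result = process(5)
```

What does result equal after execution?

Step 1: Mutable default list persists between calls.
Step 2: First call: lst = [1], len = 1. Second call: lst = [1, 5], len = 2.
Step 3: result = 2

The answer is 2.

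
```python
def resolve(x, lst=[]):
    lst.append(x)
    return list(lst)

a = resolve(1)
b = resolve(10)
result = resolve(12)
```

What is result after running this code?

Step 1: Default list is shared. list() creates copies for return values.
Step 2: Internal list grows: [1] -> [1, 10] -> [1, 10, 12].
Step 3: result = [1, 10, 12]

The answer is [1, 10, 12].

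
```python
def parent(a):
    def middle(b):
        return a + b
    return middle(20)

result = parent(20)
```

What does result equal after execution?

Step 1: parent(20) passes a = 20.
Step 2: middle(20) has b = 20, reads a = 20 from enclosing.
Step 3: result = 20 + 20 = 40

The answer is 40.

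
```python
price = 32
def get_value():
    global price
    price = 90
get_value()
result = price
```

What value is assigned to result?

Step 1: price = 32 globally.
Step 2: get_value() declares global price and sets it to 90.
Step 3: After get_value(), global price = 90. result = 90

The answer is 90.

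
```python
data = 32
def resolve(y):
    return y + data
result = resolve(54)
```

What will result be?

Step 1: data = 32 is defined globally.
Step 2: resolve(54) uses parameter y = 54 and looks up data from global scope = 32.
Step 3: result = 54 + 32 = 86

The answer is 86.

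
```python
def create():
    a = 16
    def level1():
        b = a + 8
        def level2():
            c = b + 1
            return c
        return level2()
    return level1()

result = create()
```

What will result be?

Step 1: a = 16. b = a + 8 = 24.
Step 2: c = b + 1 = 24 + 1 = 25.
Step 3: result = 25

The answer is 25.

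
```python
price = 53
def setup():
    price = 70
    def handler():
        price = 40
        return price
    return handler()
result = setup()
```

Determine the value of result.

Step 1: Three scopes define price: global (53), setup (70), handler (40).
Step 2: handler() has its own local price = 40, which shadows both enclosing and global.
Step 3: result = 40 (local wins in LEGB)

The answer is 40.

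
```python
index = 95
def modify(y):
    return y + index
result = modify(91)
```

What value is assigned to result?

Step 1: index = 95 is defined globally.
Step 2: modify(91) uses parameter y = 91 and looks up index from global scope = 95.
Step 3: result = 91 + 95 = 186

The answer is 186.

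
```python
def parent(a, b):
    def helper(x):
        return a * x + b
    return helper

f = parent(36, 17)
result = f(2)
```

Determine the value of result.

Step 1: parent(36, 17) captures a = 36, b = 17.
Step 2: f(2) computes 36 * 2 + 17 = 89.
Step 3: result = 89

The answer is 89.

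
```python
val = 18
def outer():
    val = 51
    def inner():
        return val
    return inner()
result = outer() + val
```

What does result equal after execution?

Step 1: Global val = 18. outer() shadows with val = 51.
Step 2: inner() returns enclosing val = 51. outer() = 51.
Step 3: result = 51 + global val (18) = 69

The answer is 69.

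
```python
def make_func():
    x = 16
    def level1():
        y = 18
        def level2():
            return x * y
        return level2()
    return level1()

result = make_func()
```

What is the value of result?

Step 1: x = 16 in make_func. y = 18 in level1.
Step 2: level2() reads x = 16 and y = 18 from enclosing scopes.
Step 3: result = 16 * 18 = 288

The answer is 288.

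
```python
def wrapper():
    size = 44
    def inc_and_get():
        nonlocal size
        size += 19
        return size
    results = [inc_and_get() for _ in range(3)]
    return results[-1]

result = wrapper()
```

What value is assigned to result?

Step 1: size = 44.
Step 2: Three calls to inc_and_get(), each adding 19.
Step 3: Last value = 44 + 19 * 3 = 101

The answer is 101.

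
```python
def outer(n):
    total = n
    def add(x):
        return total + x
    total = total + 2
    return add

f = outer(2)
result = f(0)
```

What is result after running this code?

Step 1: outer(2) sets total = 2, then total = 2 + 2 = 4.
Step 2: Closures capture by reference, so add sees total = 4.
Step 3: f(0) returns 4 + 0 = 4

The answer is 4.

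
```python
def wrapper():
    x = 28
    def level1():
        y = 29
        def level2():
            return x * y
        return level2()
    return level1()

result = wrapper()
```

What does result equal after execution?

Step 1: x = 28 in wrapper. y = 29 in level1.
Step 2: level2() reads x = 28 and y = 29 from enclosing scopes.
Step 3: result = 28 * 29 = 812

The answer is 812.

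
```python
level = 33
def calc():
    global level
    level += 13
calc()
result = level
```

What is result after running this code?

Step 1: level = 33 globally.
Step 2: calc() modifies global level: level += 13 = 46.
Step 3: result = 46

The answer is 46.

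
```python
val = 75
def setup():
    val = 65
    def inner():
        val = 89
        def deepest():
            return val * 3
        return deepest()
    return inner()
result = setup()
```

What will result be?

Step 1: deepest() looks up val through LEGB: not local, finds val = 89 in enclosing inner().
Step 2: Returns 89 * 3 = 267.
Step 3: result = 267

The answer is 267.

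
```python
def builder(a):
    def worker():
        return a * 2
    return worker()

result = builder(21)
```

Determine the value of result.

Step 1: builder(21) binds parameter a = 21.
Step 2: worker() accesses a = 21 from enclosing scope.
Step 3: result = 21 * 2 = 42

The answer is 42.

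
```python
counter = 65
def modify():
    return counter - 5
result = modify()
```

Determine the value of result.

Step 1: counter = 65 is defined globally.
Step 2: modify() looks up counter from global scope = 65, then computes 65 - 5 = 60.
Step 3: result = 60

The answer is 60.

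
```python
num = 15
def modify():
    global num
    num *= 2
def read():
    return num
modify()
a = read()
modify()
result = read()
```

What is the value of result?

Step 1: num = 15.
Step 2: First modify(): num = 15 * 2 = 30.
Step 3: Second modify(): num = 30 * 2 = 60.
Step 4: read() returns 60

The answer is 60.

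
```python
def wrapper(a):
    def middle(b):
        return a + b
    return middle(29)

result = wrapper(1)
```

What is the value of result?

Step 1: wrapper(1) passes a = 1.
Step 2: middle(29) has b = 29, reads a = 1 from enclosing.
Step 3: result = 1 + 29 = 30

The answer is 30.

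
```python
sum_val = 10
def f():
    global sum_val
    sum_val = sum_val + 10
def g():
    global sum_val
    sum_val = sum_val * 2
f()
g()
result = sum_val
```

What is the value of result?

Step 1: sum_val = 10.
Step 2: f() adds 10: sum_val = 10 + 10 = 20.
Step 3: g() doubles: sum_val = 20 * 2 = 40.
Step 4: result = 40

The answer is 40.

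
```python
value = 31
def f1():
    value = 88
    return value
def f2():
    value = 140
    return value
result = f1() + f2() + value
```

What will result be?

Step 1: Each function shadows global value with its own local.
Step 2: f1() returns 88, f2() returns 140.
Step 3: Global value = 31 is unchanged. result = 88 + 140 + 31 = 259

The answer is 259.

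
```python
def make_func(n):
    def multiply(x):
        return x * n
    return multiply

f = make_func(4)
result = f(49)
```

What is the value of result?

Step 1: make_func(4) returns multiply closure with n = 4.
Step 2: f(49) computes 49 * 4 = 196.
Step 3: result = 196

The answer is 196.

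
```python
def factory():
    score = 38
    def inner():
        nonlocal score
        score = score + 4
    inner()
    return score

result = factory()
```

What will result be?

Step 1: factory() sets score = 38.
Step 2: inner() uses nonlocal to modify score in factory's scope: score = 38 + 4 = 42.
Step 3: factory() returns the modified score = 42

The answer is 42.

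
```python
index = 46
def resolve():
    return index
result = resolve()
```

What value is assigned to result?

Step 1: index = 46 is defined in the global scope.
Step 2: resolve() looks up index. No local index exists, so Python checks the global scope via LEGB rule and finds index = 46.
Step 3: result = 46

The answer is 46.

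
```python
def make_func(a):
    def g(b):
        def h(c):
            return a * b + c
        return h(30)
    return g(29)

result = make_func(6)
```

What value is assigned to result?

Step 1: a = 6, b = 29, c = 30.
Step 2: h() computes a * b + c = 6 * 29 + 30 = 204.
Step 3: result = 204

The answer is 204.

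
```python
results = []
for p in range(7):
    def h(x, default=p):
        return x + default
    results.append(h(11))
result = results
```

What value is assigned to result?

Step 1: Default argument default=p is evaluated at function definition time.
Step 2: Each iteration creates h with default = current p value.
Step 3: h(11) returns 11 + default. results = [11, 12, 13, 14, 15, 16, 17]

The answer is [11, 12, 13, 14, 15, 16, 17].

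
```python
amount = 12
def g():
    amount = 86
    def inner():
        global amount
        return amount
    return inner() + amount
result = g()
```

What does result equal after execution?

Step 1: Global amount = 12. g() shadows with local amount = 86.
Step 2: inner() uses global keyword, so inner() returns global amount = 12.
Step 3: g() returns 12 + 86 = 98

The answer is 98.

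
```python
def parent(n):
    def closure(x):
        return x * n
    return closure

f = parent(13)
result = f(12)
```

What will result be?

Step 1: parent(13) creates a closure capturing n = 13.
Step 2: f(12) computes 12 * 13 = 156.
Step 3: result = 156

The answer is 156.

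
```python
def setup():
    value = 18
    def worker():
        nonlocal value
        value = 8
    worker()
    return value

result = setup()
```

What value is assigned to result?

Step 1: setup() sets value = 18.
Step 2: worker() uses nonlocal to reassign value = 8.
Step 3: result = 8

The answer is 8.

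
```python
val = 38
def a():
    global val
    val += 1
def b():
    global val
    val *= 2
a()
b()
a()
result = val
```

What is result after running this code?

Step 1: val = 38.
Step 2: a(): val = 38 + 1 = 39.
Step 3: b(): val = 39 * 2 = 78.
Step 4: a(): val = 78 + 1 = 79

The answer is 79.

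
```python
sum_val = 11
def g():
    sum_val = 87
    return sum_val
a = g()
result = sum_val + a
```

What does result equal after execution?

Step 1: Global sum_val = 11. g() returns local sum_val = 87.
Step 2: a = 87. Global sum_val still = 11.
Step 3: result = 11 + 87 = 98

The answer is 98.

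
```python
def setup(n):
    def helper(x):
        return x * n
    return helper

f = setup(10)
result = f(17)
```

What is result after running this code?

Step 1: setup(10) creates a closure capturing n = 10.
Step 2: f(17) computes 17 * 10 = 170.
Step 3: result = 170

The answer is 170.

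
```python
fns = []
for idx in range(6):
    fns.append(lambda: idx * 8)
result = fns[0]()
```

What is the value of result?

Step 1: All lambdas reference the same variable idx (late binding).
Step 2: After the loop, idx = 5. Every lambda returns idx * 8.
Step 3: fns[0]() = 5 * 8 = 40

The answer is 40.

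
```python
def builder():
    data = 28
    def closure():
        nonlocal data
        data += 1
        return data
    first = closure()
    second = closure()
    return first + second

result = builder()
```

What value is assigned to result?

Step 1: data starts at 28.
Step 2: First call: data = 28 + 1 = 29, returns 29.
Step 3: Second call: data = 29 + 1 = 30, returns 30.
Step 4: result = 29 + 30 = 59

The answer is 59.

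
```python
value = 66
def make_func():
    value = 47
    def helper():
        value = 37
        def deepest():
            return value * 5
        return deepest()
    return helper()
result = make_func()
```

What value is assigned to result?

Step 1: deepest() looks up value through LEGB: not local, finds value = 37 in enclosing helper().
Step 2: Returns 37 * 5 = 185.
Step 3: result = 185

The answer is 185.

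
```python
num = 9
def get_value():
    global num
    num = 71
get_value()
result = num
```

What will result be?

Step 1: num = 9 globally.
Step 2: get_value() declares global num and sets it to 71.
Step 3: After get_value(), global num = 71. result = 71

The answer is 71.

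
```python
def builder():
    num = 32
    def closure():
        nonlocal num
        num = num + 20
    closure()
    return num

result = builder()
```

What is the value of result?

Step 1: builder() sets num = 32.
Step 2: closure() uses nonlocal to modify num in builder's scope: num = 32 + 20 = 52.
Step 3: builder() returns the modified num = 52

The answer is 52.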